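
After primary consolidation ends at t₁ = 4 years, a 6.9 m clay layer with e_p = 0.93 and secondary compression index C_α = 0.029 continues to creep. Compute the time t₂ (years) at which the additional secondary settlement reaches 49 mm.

t₂ ≈ 11.9 years

S_s = C_α·H/(1+e_p)·log₁₀(t₂/t₁) ⇒ log₁₀(t₂/t₁) = S_s·(1+e_p)/(C_α·H).
log₁₀(t₂/t₁) = 0.049 × (1+0.93) / (0.029×6.9) = 0.4726
t₂ = t₁ × 10^0.4726 = 4 × 2.969 = 11.88 years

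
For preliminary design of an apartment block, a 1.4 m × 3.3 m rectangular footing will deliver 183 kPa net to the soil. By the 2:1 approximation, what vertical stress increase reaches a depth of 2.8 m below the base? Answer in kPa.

By the 2:1 method the load spreads at 1 horizontal : 2 vertical, so at depth z the loaded area has grown by z in each plan dimension:
Δσ = qBL/((B+z)(L+z)) = 183×1.4×3.3/((1.4+2.8)(3.3+2.8)) = 33 kPa

Δσ_z ≈ 33 kPa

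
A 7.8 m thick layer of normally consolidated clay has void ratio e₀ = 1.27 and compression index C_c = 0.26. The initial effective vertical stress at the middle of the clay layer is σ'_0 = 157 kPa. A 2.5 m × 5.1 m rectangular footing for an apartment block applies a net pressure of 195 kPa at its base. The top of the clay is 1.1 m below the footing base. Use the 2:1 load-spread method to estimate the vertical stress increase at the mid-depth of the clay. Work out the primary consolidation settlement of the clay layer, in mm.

S_c ≈ 73.7 mm

Mid-depth of clay below the footing base: z = 1.1 + 7.8/2 = 5 m.
Stress increase at mid-clay by the 2:1 spreading method:
Δσ = qBL/((B+z)(L+z)) = 195×2.5×5.1/((2.5+5)(5.1+5)) = 32.822 kPa
Final effective stress: σ'_f = σ'_0 + Δσ = 157 + 32.822 = 189.82 kPa.
Normally consolidated clay, so the full stress increment lies on the virgin compression line:
S_c = C_c·H/(1+e₀)·log₁₀(σ'_f/σ'_0) = 0.26×7.8/(1+1.27)×log₁₀(189.82/157)
    = 0.89339 × 0.082442 = 0.07365 m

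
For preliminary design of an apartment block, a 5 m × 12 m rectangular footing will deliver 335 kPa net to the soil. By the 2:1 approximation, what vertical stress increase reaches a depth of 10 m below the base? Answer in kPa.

Δσ_z ≈ 60.9 kPa

By the 2:1 method the load spreads at 1 horizontal : 2 vertical, so at depth z the loaded area has grown by z in each plan dimension:
Δσ = qBL/((B+z)(L+z)) = 335×5×12/((5+10)(12+10)) = 60.909 kPa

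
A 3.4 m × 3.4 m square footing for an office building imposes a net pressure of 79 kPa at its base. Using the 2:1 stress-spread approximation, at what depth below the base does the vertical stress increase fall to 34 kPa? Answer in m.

z ≈ 1.78 m

2:1 spreading — at depth z the loaded area has grown by z in each plan dimension:
qB²/(B+z)² = Δσ_z ⇒ z = B(√(q/Δσ_z) − 1) = 3.4×(√(79/34) − 1) = 1.783 m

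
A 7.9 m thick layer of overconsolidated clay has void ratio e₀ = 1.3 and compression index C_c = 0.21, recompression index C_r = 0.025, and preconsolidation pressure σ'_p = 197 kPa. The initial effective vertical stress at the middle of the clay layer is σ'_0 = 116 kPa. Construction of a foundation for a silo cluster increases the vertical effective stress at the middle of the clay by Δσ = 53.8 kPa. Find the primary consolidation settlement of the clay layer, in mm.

S_c ≈ 14.2 mm

Final effective stress: σ'_f = 116 + 53.8 = 169.8 kPa.
σ'_f = 169.8 ≤ σ'_p = 197 kPa, so the clay remains overconsolidated and only the recompression index applies:
S_c = C_r·H/(1+e₀)·log₁₀(σ'_f/σ'_0) = 0.025×7.9/2.3×log₁₀(169.8/116)
    = 0.08587 × 0.16548 = 0.01421 m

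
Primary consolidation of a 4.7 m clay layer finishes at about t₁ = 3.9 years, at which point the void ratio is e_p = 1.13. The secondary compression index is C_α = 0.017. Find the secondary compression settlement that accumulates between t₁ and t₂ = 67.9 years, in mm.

Secondary compression: S_s = C_α·H/(1+e_p)·log₁₀(t₂/t₁)
S_s = 0.017×4.7/(1+1.13)×log₁₀(67.9/3.9)
    = 0.03751 × 1.241 = 0.04654 m

S_s ≈ 46.5 mm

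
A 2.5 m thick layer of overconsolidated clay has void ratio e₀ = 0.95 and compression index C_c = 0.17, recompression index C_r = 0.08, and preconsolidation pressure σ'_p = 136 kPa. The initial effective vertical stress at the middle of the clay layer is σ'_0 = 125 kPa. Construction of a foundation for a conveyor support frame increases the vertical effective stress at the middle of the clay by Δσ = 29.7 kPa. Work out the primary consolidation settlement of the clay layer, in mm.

S_c ≈ 16 mm

Final effective stress: σ'_f = 125 + 29.7 = 154.7 kPa.
σ'_f = 154.7 > σ'_p = 136 kPa, so the stress path crosses the preconsolidation pressure — recompression up to σ'_p, then virgin compression beyond:
S_c = H/(1+e₀)·[C_r·log₁₀(σ'_p/σ'_0) + C_c·log₁₀(σ'_f/σ'_p)]
    = 2.5/1.95 × [0.08×log₁₀(136/125) + 0.17×log₁₀(154.7/136)]
    = 1.2821 × [0.0029303 + 0.0095117] = 0.01595 m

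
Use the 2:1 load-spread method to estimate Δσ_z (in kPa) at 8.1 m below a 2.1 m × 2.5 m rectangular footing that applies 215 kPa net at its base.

Δσ_z ≈ 10.4 kPa

By the 2:1 method the load spreads at 1 horizontal : 2 vertical, so at depth z the loaded area has grown by z in each plan dimension:
Δσ = qBL/((B+z)(L+z)) = 215×2.1×2.5/((2.1+8.1)(2.5+8.1)) = 10.44 kPa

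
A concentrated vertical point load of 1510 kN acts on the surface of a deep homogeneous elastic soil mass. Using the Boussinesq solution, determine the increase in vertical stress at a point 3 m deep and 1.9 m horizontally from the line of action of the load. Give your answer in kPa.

Boussinesq vertical stress below a point load on an elastic half-space:
Δσ_z = 3P/(2πz²) · [1 + (r/z)²]^(−5/2)
r/z = 1.9/3 = 0.63333; [1+(r/z)²]^(−5/2) = 0.43035.
Δσ_z = 3×1510/(2π×3²) × 0.43035 = 80.108 × 0.43035 = 34.47 kPa

Δσ_z ≈ 34.5 kPa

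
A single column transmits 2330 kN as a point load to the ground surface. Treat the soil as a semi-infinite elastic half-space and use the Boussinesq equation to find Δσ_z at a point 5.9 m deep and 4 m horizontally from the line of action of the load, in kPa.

Boussinesq vertical stress below a point load on an elastic half-space:
Δσ_z = 3P/(2πz²) · [1 + (r/z)²]^(−5/2)
r/z = 4/5.9 = 0.67797; [1+(r/z)²]^(−5/2) = 0.3885.
Δσ_z = 3×2330/(2π×5.9²) × 0.3885 = 31.959 × 0.3885 = 12.42 kPa

Δσ_z ≈ 12.4 kPa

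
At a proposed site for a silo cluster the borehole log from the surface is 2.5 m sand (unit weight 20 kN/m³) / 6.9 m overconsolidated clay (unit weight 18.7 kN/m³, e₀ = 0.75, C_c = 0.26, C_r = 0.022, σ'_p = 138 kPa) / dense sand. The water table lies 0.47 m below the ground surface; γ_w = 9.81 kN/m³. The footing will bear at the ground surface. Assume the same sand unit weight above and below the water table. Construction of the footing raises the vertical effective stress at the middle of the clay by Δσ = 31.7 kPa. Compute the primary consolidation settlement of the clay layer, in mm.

Mid-depth of clay below the ground surface: z = 2.5 + 6.9/2 = 5.95 m.
Total vertical stress at mid-clay: σ_v = 20×2.5 + 18.7×3.45 = 114.52 kPa.
Pore pressure: u = 9.81×(5.95 − 0.47) = 53.759 kPa.
Initial effective stress: σ'_0 = σ_v − u = 114.52 − 53.759 = 60.761 kPa.
Final effective stress: σ'_f = 60.761 + 31.7 = 92.461 kPa.
σ'_f = 92.461 ≤ σ'_p = 138 kPa, so the clay remains overconsolidated and only the recompression index applies:
S_c = C_r·H/(1+e₀)·log₁₀(σ'_f/σ'_0) = 0.022×6.9/1.75×log₁₀(92.461/60.761)
    = 0.086744 × 0.18233 = 0.01582 m

S_c ≈ 15.8 mm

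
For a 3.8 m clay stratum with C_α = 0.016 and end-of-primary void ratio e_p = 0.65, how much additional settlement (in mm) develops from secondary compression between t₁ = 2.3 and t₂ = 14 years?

S_s ≈ 28.9 mm

Secondary compression: S_s = C_α·H/(1+e_p)·log₁₀(t₂/t₁)
S_s = 0.016×3.8/(1+0.65)×log₁₀(14/2.3)
    = 0.03685 × 0.7844 = 0.0289 m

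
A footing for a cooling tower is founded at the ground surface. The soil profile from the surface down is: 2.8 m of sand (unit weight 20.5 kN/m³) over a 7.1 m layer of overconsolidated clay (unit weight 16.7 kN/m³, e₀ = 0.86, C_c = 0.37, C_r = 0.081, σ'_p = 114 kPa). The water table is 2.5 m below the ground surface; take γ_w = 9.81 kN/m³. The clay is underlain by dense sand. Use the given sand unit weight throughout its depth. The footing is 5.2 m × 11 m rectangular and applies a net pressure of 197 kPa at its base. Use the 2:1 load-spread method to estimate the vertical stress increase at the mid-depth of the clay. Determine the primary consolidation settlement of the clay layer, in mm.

Mid-depth of clay below the ground surface: z = 2.8 + 7.1/2 = 6.35 m.
Total vertical stress at mid-clay: σ_v = 20.5×2.8 + 16.7×3.55 = 116.69 kPa.
Pore pressure: u = 9.81×(6.35 − 2.5) = 37.769 kPa.
Initial effective stress: σ'_0 = σ_v − u = 116.69 − 37.769 = 78.921 kPa.
Stress increase at mid-clay by the 2:1 spreading method:
Δσ = qBL/((B+z)(L+z)) = 197×5.2×11/((5.2+6.35)(11+6.35)) = 56.232 kPa
Final effective stress: σ'_f = 78.921 + 56.232 = 135.15 kPa.
σ'_f = 135.15 > σ'_p = 114 kPa, so the stress path crosses the preconsolidation pressure — recompression up to σ'_p, then virgin compression beyond:
S_c = H/(1+e₀)·[C_r·log₁₀(σ'_p/σ'_0) + C_c·log₁₀(σ'_f/σ'_p)]
    = 7.1/1.86 × [0.081×log₁₀(114/78.921) + 0.37×log₁₀(135.15/114)]
    = 3.8172 × [0.012937 + 0.027347] = 0.1538 m

S_c ≈ 154 mm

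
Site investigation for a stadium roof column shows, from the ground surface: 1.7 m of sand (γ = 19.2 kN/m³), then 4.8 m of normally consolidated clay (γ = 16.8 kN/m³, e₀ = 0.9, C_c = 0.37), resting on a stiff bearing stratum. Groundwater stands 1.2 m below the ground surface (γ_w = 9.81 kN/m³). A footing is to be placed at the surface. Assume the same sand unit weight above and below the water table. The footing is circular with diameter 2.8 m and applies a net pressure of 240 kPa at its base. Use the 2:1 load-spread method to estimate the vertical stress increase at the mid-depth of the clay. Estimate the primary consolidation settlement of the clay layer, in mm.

S_c ≈ 258 mm

Mid-depth of clay below the ground surface: z = 1.7 + 4.8/2 = 4.1 m.
Total vertical stress at mid-clay: σ_v = 19.2×1.7 + 16.8×2.4 = 72.96 kPa.
Pore pressure: u = 9.81×(4.1 − 1.2) = 28.449 kPa.
Initial effective stress: σ'_0 = σ_v − u = 72.96 − 28.449 = 44.511 kPa.
Stress increase at mid-clay by the 2:1 spreading method:
Δσ ≈ qD²/(D+z)² = 240×2.8²/(2.8+4.1)² = 39.521 kPa
Final effective stress: σ'_f = σ'_0 + Δσ = 44.511 + 39.521 = 84.032 kPa.
Normally consolidated clay, so the full stress increment lies on the virgin compression line:
S_c = C_c·H/(1+e₀)·log₁₀(σ'_f/σ'_0) = 0.37×4.8/(1+0.9)×log₁₀(84.032/44.511)
    = 0.93474 × 0.27598 = 0.258 m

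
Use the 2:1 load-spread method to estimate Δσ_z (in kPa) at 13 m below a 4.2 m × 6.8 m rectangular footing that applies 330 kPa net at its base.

Δσ_z ≈ 27.7 kPa

By the 2:1 method the load spreads at 1 horizontal : 2 vertical, so at depth z the loaded area has grown by z in each plan dimension:
Δσ = qBL/((B+z)(L+z)) = 330×4.2×6.8/((4.2+13)(6.8+13)) = 27.674 kPa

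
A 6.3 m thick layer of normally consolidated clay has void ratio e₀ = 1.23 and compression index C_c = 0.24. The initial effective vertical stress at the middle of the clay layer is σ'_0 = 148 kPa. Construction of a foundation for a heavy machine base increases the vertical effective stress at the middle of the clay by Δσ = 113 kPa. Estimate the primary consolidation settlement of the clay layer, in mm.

Final effective stress: σ'_f = σ'_0 + Δσ = 148 + 113 = 261 kPa.
Normally consolidated clay, so the full stress increment lies on the virgin compression line:
S_c = C_c·H/(1+e₀)·log₁₀(σ'_f/σ'_0) = 0.24×6.3/(1+1.23)×log₁₀(261/148)
    = 0.67803 × 0.24638 = 0.1671 m

S_c ≈ 167 mm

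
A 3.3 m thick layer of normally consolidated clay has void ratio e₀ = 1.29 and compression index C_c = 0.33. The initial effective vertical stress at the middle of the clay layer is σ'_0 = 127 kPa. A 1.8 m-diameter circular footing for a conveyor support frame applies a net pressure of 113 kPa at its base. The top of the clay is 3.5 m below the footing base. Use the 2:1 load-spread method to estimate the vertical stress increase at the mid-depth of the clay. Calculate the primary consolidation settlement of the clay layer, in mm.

S_c ≈ 12 mm

Mid-depth of clay below the footing base: z = 3.5 + 3.3/2 = 5.15 m.
Stress increase at mid-clay by the 2:1 spreading method:
Δσ ≈ qD²/(D+z)² = 113×1.8²/(1.8+5.15)² = 7.5797 kPa
Final effective stress: σ'_f = σ'_0 + Δσ = 127 + 7.5797 = 134.58 kPa.
Normally consolidated clay, so the full stress increment lies on the virgin compression line:
S_c = C_c·H/(1+e₀)·log₁₀(σ'_f/σ'_0) = 0.33×3.3/(1+1.29)×log₁₀(134.58/127)
    = 0.47555 × 0.025177 = 0.01197 m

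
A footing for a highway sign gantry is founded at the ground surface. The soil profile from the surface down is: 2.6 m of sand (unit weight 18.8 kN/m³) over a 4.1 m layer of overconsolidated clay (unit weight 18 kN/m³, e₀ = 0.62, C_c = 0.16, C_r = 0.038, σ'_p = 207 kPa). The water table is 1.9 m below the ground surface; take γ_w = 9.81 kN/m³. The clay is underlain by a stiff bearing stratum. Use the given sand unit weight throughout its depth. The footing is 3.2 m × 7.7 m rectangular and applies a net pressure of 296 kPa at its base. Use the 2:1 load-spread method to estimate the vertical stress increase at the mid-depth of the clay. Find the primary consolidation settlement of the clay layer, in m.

Mid-depth of clay below the ground surface: z = 2.6 + 4.1/2 = 4.65 m.
Total vertical stress at mid-clay: σ_v = 18.8×2.6 + 18×2.05 = 85.78 kPa.
Pore pressure: u = 9.81×(4.65 − 1.9) = 26.978 kPa.
Initial effective stress: σ'_0 = σ_v − u = 85.78 − 26.978 = 58.802 kPa.
Stress increase at mid-clay by the 2:1 spreading method:
Δσ = qBL/((B+z)(L+z)) = 296×3.2×7.7/((3.2+4.65)(7.7+4.65)) = 75.231 kPa
Final effective stress: σ'_f = 58.802 + 75.231 = 134.03 kPa.
σ'_f = 134.03 ≤ σ'_p = 207 kPa, so the clay remains overconsolidated and only the recompression index applies:
S_c = C_r·H/(1+e₀)·log₁₀(σ'_f/σ'_0) = 0.038×4.1/1.62×log₁₀(134.03/58.802)
    = 0.096174 × 0.35781 = 0.03441 m

S_c ≈ 0.0344 m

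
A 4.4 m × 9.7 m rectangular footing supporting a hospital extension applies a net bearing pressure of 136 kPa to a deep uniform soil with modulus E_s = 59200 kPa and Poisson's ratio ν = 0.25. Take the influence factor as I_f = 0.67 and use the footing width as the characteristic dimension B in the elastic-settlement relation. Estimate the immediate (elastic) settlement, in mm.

Immediate (elastic) settlement: S_e = q·B·(1−ν²)/E_s · I_f.
S_e = 136 × 4.4 × (1 − 0.25²) / 59200 × 0.67
    = 136 × 4.4 × 0.9375 / 59200 × 0.67
    = 0.006349 m = 6.349 mm

S_e ≈ 6.35 mm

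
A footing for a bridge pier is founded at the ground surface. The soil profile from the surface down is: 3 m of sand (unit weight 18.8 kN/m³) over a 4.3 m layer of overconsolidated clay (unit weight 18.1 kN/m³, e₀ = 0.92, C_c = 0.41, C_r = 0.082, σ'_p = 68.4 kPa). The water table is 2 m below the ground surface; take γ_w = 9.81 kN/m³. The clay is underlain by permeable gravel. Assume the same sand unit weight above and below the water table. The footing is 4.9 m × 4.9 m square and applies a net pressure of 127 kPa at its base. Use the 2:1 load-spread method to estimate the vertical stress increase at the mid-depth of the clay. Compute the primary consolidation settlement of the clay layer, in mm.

S_c ≈ 134 mm

Mid-depth of clay below the ground surface: z = 3 + 4.3/2 = 5.15 m.
Total vertical stress at mid-clay: σ_v = 18.8×3 + 18.1×2.15 = 95.315 kPa.
Pore pressure: u = 9.81×(5.15 − 2) = 30.902 kPa.
Initial effective stress: σ'_0 = σ_v − u = 95.315 − 30.902 = 64.413 kPa.
Stress increase at mid-clay by the 2:1 spreading method:
Δσ = qBL/((B+z)(L+z)) = 127×4.9×4.9/((4.9+5.15)(4.9+5.15)) = 30.19 kPa
Final effective stress: σ'_f = 64.413 + 30.19 = 94.603 kPa.
σ'_f = 94.603 > σ'_p = 68.4 kPa, so the stress path crosses the preconsolidation pressure — recompression up to σ'_p, then virgin compression beyond:
S_c = H/(1+e₀)·[C_r·log₁₀(σ'_p/σ'_0) + C_c·log₁₀(σ'_f/σ'_p)]
    = 4.3/1.92 × [0.082×log₁₀(68.4/64.413) + 0.41×log₁₀(94.603/68.4)]
    = 2.2396 × [0.0021388 + 0.057748] = 0.1341 m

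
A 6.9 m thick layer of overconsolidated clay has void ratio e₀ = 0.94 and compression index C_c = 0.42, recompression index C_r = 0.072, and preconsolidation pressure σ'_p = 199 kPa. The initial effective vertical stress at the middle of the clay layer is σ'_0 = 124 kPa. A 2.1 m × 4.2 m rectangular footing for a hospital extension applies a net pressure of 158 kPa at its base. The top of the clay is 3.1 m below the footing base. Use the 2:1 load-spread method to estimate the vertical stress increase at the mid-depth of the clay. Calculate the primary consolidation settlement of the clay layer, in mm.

Mid-depth of clay below the footing base: z = 3.1 + 6.9/2 = 6.55 m.
Stress increase at mid-clay by the 2:1 spreading method:
Δσ = qBL/((B+z)(L+z)) = 158×2.1×4.2/((2.1+6.55)(4.2+6.55)) = 14.987 kPa
Final effective stress: σ'_f = 124 + 14.987 = 138.99 kPa.
σ'_f = 138.99 ≤ σ'_p = 199 kPa, so the clay remains overconsolidated and only the recompression index applies:
S_c = C_r·H/(1+e₀)·log₁₀(σ'_f/σ'_0) = 0.072×6.9/1.94×log₁₀(138.99/124)
    = 0.25608 × 0.049562 = 0.01269 m

S_c ≈ 12.7 mm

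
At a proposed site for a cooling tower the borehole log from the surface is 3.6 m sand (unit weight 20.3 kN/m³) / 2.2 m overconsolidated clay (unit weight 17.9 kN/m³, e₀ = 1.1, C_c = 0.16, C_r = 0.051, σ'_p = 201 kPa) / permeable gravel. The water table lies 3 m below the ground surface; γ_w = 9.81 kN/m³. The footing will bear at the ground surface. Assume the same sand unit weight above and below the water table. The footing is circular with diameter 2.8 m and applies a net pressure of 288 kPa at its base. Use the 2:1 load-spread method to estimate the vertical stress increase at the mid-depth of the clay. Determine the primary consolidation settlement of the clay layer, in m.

S_c ≈ 0.00983 m

Mid-depth of clay below the ground surface: z = 3.6 + 2.2/2 = 4.7 m.
Total vertical stress at mid-clay: σ_v = 20.3×3.6 + 17.9×1.1 = 92.77 kPa.
Pore pressure: u = 9.81×(4.7 − 3) = 16.677 kPa.
Initial effective stress: σ'_0 = σ_v − u = 92.77 − 16.677 = 76.093 kPa.
Stress increase at mid-clay by the 2:1 spreading method:
Δσ ≈ qD²/(D+z)² = 288×2.8²/(2.8+4.7)² = 40.141 kPa
Final effective stress: σ'_f = 76.093 + 40.141 = 116.23 kPa.
σ'_f = 116.23 ≤ σ'_p = 201 kPa, so the clay remains overconsolidated and only the recompression index applies:
S_c = C_r·H/(1+e₀)·log₁₀(σ'_f/σ'_0) = 0.051×2.2/2.1×log₁₀(116.23/76.093)
    = 0.053428 × 0.18397 = 0.009829 m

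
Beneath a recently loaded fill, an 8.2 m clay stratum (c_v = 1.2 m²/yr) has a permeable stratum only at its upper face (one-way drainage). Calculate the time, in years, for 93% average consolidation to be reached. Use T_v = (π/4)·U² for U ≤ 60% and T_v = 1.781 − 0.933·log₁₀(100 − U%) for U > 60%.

Drainage path length: H_d = H = 8.2 m (single drainage).
U > 60%: T_v = 1.781 − 0.933·log₁₀(100 − 93) = 0.99252.
t = T_v·H_d²/c_v = 0.99252×8.2²/1.2 = 55.61 years.

t ≈ 55.6 years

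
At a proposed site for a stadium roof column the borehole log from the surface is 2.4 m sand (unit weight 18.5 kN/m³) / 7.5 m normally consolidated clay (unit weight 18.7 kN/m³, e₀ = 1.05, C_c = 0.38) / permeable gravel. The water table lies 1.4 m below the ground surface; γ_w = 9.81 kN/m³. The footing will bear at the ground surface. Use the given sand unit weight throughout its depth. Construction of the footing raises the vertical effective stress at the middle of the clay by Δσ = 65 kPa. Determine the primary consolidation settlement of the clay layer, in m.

S_c ≈ 0.405 m

Mid-depth of clay below the ground surface: z = 2.4 + 7.5/2 = 6.15 m.
Total vertical stress at mid-clay: σ_v = 18.5×2.4 + 18.7×3.75 = 114.53 kPa.
Pore pressure: u = 9.81×(6.15 − 1.4) = 46.598 kPa.
Initial effective stress: σ'_0 = σ_v − u = 114.53 − 46.598 = 67.932 kPa.
Final effective stress: σ'_f = σ'_0 + Δσ = 67.932 + 65 = 132.93 kPa.
Normally consolidated clay, so the full stress increment lies on the virgin compression line:
S_c = C_c·H/(1+e₀)·log₁₀(σ'_f/σ'_0) = 0.38×7.5/(1+1.05)×log₁₀(132.93/67.932)
    = 1.3902 × 0.29155 = 0.4053 m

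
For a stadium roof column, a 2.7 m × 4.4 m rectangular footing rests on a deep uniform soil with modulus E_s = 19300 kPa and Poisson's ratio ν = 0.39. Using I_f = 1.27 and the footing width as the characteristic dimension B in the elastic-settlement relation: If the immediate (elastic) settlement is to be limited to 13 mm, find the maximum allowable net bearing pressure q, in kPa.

S_e = q·B·(1−ν²)/E_s · I_f  ⇒  q = S_e·E_s / (B·(1−ν²)·I_f).
q = 0.013 × 19300 / (2.7 × 0.8479 × 1.27) = 86.3 kPa

q ≈ 86.3 kPa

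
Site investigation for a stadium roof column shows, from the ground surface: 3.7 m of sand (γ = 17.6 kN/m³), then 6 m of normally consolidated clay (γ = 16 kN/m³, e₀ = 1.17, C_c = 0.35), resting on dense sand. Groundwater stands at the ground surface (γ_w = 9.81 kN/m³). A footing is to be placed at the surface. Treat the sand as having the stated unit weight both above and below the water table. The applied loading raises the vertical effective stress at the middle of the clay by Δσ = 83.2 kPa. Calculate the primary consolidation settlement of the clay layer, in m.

Mid-depth of clay below the ground surface: z = 3.7 + 6/2 = 6.7 m.
Total vertical stress at mid-clay: σ_v = 17.6×3.7 + 16×3 = 113.12 kPa.
Pore pressure: u = 9.81×(6.7 − 0) = 65.727 kPa.
Initial effective stress: σ'_0 = σ_v − u = 113.12 − 65.727 = 47.393 kPa.
Final effective stress: σ'_f = σ'_0 + Δσ = 47.393 + 83.2 = 130.59 kPa.
Normally consolidated clay, so the full stress increment lies on the virgin compression line:
S_c = C_c·H/(1+e₀)·log₁₀(σ'_f/σ'_0) = 0.35×6/(1+1.17)×log₁₀(130.59/47.393)
    = 0.96774 × 0.4402 = 0.426 m

S_c ≈ 0.426 m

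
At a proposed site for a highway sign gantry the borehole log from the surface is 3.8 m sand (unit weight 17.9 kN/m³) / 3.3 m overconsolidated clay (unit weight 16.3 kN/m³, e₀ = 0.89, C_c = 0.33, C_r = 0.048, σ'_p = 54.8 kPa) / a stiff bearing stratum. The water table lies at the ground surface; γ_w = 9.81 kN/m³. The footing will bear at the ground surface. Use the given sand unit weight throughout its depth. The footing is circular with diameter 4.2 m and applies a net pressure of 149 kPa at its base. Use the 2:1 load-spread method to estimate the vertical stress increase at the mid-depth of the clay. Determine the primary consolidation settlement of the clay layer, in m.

Mid-depth of clay below the ground surface: z = 3.8 + 3.3/2 = 5.45 m.
Total vertical stress at mid-clay: σ_v = 17.9×3.8 + 16.3×1.65 = 94.915 kPa.
Pore pressure: u = 9.81×(5.45 − 0) = 53.465 kPa.
Initial effective stress: σ'_0 = σ_v − u = 94.915 − 53.465 = 41.45 kPa.
Stress increase at mid-clay by the 2:1 spreading method:
Δσ ≈ qD²/(D+z)² = 149×4.2²/(4.2+5.45)² = 28.225 kPa
Final effective stress: σ'_f = 41.45 + 28.225 = 69.675 kPa.
σ'_f = 69.675 > σ'_p = 54.8 kPa, so the stress path crosses the preconsolidation pressure — recompression up to σ'_p, then virgin compression beyond:
S_c = H/(1+e₀)·[C_r·log₁₀(σ'_p/σ'_0) + C_c·log₁₀(σ'_f/σ'_p)]
    = 3.3/1.89 × [0.048×log₁₀(54.8/41.45) + 0.33×log₁₀(69.675/54.8)]
    = 1.746 × [0.0058203 + 0.034418] = 0.07026 m

S_c ≈ 0.0703 m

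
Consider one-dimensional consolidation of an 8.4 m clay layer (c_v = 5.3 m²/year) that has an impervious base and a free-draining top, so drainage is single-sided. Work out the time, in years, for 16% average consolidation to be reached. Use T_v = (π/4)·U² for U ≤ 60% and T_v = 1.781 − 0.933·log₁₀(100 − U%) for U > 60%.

Drainage path length: H_d = H = 8.4 m (single drainage).
U ≤ 60%: T_v = (π/4)·U² = (π/4)×0.16² = 0.020106.
t = T_v·H_d²/c_v = 0.020106×8.4²/5.3 = 0.2677 years.

t ≈ 0.268 years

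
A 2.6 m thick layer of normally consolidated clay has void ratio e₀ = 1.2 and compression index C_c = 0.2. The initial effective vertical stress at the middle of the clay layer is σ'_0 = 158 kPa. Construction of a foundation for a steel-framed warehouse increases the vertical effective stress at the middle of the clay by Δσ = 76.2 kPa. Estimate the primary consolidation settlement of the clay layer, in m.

S_c ≈ 0.0404 m

Final effective stress: σ'_f = σ'_0 + Δσ = 158 + 76.2 = 234.2 kPa.
Normally consolidated clay, so the full stress increment lies on the virgin compression line:
S_c = C_c·H/(1+e₀)·log₁₀(σ'_f/σ'_0) = 0.2×2.6/(1+1.2)×log₁₀(234.2/158)
    = 0.23636 × 0.17093 = 0.0404 m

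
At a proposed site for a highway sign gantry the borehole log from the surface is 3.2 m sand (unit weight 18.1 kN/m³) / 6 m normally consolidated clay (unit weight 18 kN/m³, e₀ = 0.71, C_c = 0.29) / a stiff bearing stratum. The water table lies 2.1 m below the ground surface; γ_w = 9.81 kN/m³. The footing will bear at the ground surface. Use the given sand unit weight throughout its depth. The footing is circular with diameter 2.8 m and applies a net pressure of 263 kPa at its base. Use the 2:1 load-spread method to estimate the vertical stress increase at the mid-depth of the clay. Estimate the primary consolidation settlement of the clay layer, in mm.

Mid-depth of clay below the ground surface: z = 3.2 + 6/2 = 6.2 m.
Total vertical stress at mid-clay: σ_v = 18.1×3.2 + 18×3 = 111.92 kPa.
Pore pressure: u = 9.81×(6.2 − 2.1) = 40.221 kPa.
Initial effective stress: σ'_0 = σ_v − u = 111.92 − 40.221 = 71.699 kPa.
Stress increase at mid-clay by the 2:1 spreading method:
Δσ ≈ qD²/(D+z)² = 263×2.8²/(2.8+6.2)² = 25.456 kPa
Final effective stress: σ'_f = σ'_0 + Δσ = 71.699 + 25.456 = 97.155 kPa.
Normally consolidated clay, so the full stress increment lies on the virgin compression line:
S_c = C_c·H/(1+e₀)·log₁₀(σ'_f/σ'_0) = 0.29×6/(1+0.71)×log₁₀(97.155/71.699)
    = 1.0175 × 0.13195 = 0.1343 m

S_c ≈ 134 mm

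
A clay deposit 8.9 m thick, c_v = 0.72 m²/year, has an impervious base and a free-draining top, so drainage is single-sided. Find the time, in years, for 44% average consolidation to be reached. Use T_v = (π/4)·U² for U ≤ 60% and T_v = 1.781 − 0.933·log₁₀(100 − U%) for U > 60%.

t ≈ 16.7 years

Drainage path length: H_d = H = 8.9 m (single drainage).
U ≤ 60%: T_v = (π/4)·U² = (π/4)×0.44² = 0.15205.
t = T_v·H_d²/c_v = 0.15205×8.9²/0.72 = 16.73 years.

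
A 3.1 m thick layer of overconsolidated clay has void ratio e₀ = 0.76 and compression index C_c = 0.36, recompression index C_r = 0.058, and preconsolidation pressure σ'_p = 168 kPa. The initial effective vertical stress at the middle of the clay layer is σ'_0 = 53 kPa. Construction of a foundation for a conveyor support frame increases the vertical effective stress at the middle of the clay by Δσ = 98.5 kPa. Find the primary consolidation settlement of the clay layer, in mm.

Final effective stress: σ'_f = 53 + 98.5 = 151.5 kPa.
σ'_f = 151.5 ≤ σ'_p = 168 kPa, so the clay remains overconsolidated and only the recompression index applies:
S_c = C_r·H/(1+e₀)·log₁₀(σ'_f/σ'_0) = 0.058×3.1/1.76×log₁₀(151.5/53)
    = 0.10216 × 0.45614 = 0.0466 m

S_c ≈ 46.6 mm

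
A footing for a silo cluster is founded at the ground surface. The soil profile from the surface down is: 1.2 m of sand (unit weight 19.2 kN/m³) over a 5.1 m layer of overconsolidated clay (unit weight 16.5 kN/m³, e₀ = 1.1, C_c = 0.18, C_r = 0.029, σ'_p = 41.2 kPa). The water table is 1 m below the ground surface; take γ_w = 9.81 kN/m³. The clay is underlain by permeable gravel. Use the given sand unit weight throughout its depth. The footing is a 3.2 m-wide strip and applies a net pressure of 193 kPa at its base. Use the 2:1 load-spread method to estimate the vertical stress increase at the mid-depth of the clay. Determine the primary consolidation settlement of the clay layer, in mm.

Mid-depth of clay below the ground surface: z = 1.2 + 5.1/2 = 3.75 m.
Total vertical stress at mid-clay: σ_v = 19.2×1.2 + 16.5×2.55 = 65.115 kPa.
Pore pressure: u = 9.81×(3.75 − 1) = 26.978 kPa.
Initial effective stress: σ'_0 = σ_v − u = 65.115 − 26.978 = 38.137 kPa.
Stress increase at mid-clay by the 2:1 spreading method:
Δσ = qB/(B+z) = 193×3.2/(3.2+3.75) = 88.863 kPa
Final effective stress: σ'_f = 38.137 + 88.863 = 127 kPa.
σ'_f = 127 > σ'_p = 41.2 kPa, so the stress path crosses the preconsolidation pressure — recompression up to σ'_p, then virgin compression beyond:
S_c = H/(1+e₀)·[C_r·log₁₀(σ'_p/σ'_0) + C_c·log₁₀(σ'_f/σ'_p)]
    = 5.1/2.1 × [0.029×log₁₀(41.2/38.137) + 0.18×log₁₀(127/41.2)]
    = 2.4286 × [0.00097297 + 0.088003] = 0.2161 m

S_c ≈ 216 mm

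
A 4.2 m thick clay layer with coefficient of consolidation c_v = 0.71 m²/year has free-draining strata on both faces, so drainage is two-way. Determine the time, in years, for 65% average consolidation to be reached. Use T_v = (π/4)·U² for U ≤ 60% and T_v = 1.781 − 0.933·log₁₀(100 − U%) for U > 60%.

Drainage path length: H_d = H/2 = 2.1 m (double drainage).
U > 60%: T_v = 1.781 − 0.933·log₁₀(100 − 65) = 0.34038.
t = T_v·H_d²/c_v = 0.34038×2.1²/0.71 = 2.114 years.

t ≈ 2.11 years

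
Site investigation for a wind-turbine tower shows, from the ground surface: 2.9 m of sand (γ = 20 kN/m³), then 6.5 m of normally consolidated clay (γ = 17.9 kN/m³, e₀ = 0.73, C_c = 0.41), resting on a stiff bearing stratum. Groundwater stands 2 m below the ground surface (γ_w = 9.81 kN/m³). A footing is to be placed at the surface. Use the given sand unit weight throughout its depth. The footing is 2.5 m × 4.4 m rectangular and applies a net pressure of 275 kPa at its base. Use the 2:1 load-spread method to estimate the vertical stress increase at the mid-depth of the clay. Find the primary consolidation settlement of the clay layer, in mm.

S_c ≈ 244 mm

Mid-depth of clay below the ground surface: z = 2.9 + 6.5/2 = 6.15 m.
Total vertical stress at mid-clay: σ_v = 20×2.9 + 17.9×3.25 = 116.17 kPa.
Pore pressure: u = 9.81×(6.15 − 2) = 40.712 kPa.
Initial effective stress: σ'_0 = σ_v − u = 116.17 − 40.712 = 75.458 kPa.
Stress increase at mid-clay by the 2:1 spreading method:
Δσ = qBL/((B+z)(L+z)) = 275×2.5×4.4/((2.5+6.15)(4.4+6.15)) = 33.148 kPa
Final effective stress: σ'_f = σ'_0 + Δσ = 75.458 + 33.148 = 108.61 kPa.
Normally consolidated clay, so the full stress increment lies on the virgin compression line:
S_c = C_c·H/(1+e₀)·log₁₀(σ'_f/σ'_0) = 0.41×6.5/(1+0.73)×log₁₀(108.61/75.458)
    = 1.5405 × 0.15816 = 0.2436 m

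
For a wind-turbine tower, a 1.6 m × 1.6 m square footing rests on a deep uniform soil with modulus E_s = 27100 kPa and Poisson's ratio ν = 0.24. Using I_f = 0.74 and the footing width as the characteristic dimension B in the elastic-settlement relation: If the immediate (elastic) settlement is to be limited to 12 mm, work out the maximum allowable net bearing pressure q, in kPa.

S_e = q·B·(1−ν²)/E_s · I_f  ⇒  q = S_e·E_s / (B·(1−ν²)·I_f).
q = 0.012 × 27100 / (1.6 × 0.9424 × 0.74) = 291.4 kPa

q ≈ 291 kPa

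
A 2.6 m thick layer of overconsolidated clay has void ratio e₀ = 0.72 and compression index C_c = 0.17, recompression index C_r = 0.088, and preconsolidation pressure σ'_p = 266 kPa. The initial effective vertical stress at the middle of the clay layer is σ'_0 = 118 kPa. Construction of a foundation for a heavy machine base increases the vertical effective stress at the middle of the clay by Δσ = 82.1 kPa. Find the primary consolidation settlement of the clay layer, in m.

S_c ≈ 0.0305 m

Final effective stress: σ'_f = 118 + 82.1 = 200.1 kPa.
σ'_f = 200.1 ≤ σ'_p = 266 kPa, so the clay remains overconsolidated and only the recompression index applies:
S_c = C_r·H/(1+e₀)·log₁₀(σ'_f/σ'_0) = 0.088×2.6/1.72×log₁₀(200.1/118)
    = 0.13302 × 0.22937 = 0.03051 m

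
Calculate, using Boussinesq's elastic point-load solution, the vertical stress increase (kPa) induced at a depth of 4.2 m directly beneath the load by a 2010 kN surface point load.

Boussinesq vertical stress below a point load on an elastic half-space:
Δσ_z = 3P/(2πz²) · [1 + (r/z)²]^(−5/2)
r/z = 0/4.2 = 0; [1+(r/z)²]^(−5/2) = 1.
Δσ_z = 3×2010/(2π×4.2²) × 1 = 54.405 × 1 = 54.41 kPa

Δσ_z ≈ 54.4 kPa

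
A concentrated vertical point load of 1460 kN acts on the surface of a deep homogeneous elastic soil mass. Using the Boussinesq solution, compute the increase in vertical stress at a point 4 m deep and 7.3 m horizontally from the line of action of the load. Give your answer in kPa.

Boussinesq vertical stress below a point load on an elastic half-space:
Δσ_z = 3P/(2πz²) · [1 + (r/z)²]^(−5/2)
r/z = 7.3/4 = 1.825; [1+(r/z)²]^(−5/2) = 0.025623.
Δσ_z = 3×1460/(2π×4²) × 0.025623 = 43.569 × 0.025623 = 1.116 kPa

Δσ_z ≈ 1.12 kPa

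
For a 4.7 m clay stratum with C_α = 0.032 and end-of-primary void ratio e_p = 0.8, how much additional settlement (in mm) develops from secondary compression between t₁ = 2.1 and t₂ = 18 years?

S_s ≈ 78 mm

Secondary compression: S_s = C_α·H/(1+e_p)·log₁₀(t₂/t₁)
S_s = 0.032×4.7/(1+0.8)×log₁₀(18/2.1)
    = 0.08356 × 0.9331 = 0.07796 m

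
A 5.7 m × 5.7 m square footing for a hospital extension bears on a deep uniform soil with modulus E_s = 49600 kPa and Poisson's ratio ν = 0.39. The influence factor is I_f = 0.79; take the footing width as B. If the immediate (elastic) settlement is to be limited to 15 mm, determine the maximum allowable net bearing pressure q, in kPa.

S_e = q·B·(1−ν²)/E_s · I_f  ⇒  q = S_e·E_s / (B·(1−ν²)·I_f).
q = 0.015 × 49600 / (5.7 × 0.8479 × 0.79) = 194.9 kPa

q ≈ 195 kPa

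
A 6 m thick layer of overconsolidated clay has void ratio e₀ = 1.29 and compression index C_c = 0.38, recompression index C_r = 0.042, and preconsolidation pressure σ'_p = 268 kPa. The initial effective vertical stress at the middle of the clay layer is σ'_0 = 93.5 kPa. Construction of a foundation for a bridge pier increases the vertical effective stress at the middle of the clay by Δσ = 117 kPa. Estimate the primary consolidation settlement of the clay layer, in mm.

S_c ≈ 38.8 mm

Final effective stress: σ'_f = 93.5 + 117 = 210.5 kPa.
σ'_f = 210.5 ≤ σ'_p = 268 kPa, so the clay remains overconsolidated and only the recompression index applies:
S_c = C_r·H/(1+e₀)·log₁₀(σ'_f/σ'_0) = 0.042×6/2.29×log₁₀(210.5/93.5)
    = 0.11004 × 0.35244 = 0.03878 m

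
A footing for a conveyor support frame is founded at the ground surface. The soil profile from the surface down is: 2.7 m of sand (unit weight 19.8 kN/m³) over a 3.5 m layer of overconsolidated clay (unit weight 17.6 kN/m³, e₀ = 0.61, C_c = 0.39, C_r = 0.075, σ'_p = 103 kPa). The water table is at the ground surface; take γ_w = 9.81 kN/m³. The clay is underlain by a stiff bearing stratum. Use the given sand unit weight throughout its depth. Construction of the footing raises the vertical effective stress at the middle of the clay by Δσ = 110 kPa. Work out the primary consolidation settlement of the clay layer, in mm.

S_c ≈ 206 mm

Mid-depth of clay below the ground surface: z = 2.7 + 3.5/2 = 4.45 m.
Total vertical stress at mid-clay: σ_v = 19.8×2.7 + 17.6×1.75 = 84.26 kPa.
Pore pressure: u = 9.81×(4.45 − 0) = 43.655 kPa.
Initial effective stress: σ'_0 = σ_v − u = 84.26 − 43.655 = 40.605 kPa.
Final effective stress: σ'_f = 40.605 + 110 = 150.6 kPa.
σ'_f = 150.6 > σ'_p = 103 kPa, so the stress path crosses the preconsolidation pressure — recompression up to σ'_p, then virgin compression beyond:
S_c = H/(1+e₀)·[C_r·log₁₀(σ'_p/σ'_0) + C_c·log₁₀(σ'_f/σ'_p)]
    = 3.5/1.61 × [0.075×log₁₀(103/40.605) + 0.39×log₁₀(150.6/103)]
    = 2.1739 × [0.030319 + 0.064345] = 0.2058 m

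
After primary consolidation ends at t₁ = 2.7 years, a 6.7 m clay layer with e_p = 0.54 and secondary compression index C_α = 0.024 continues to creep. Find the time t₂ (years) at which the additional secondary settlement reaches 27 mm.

S_s = C_α·H/(1+e_p)·log₁₀(t₂/t₁) ⇒ log₁₀(t₂/t₁) = S_s·(1+e_p)/(C_α·H).
log₁₀(t₂/t₁) = 0.027 × (1+0.54) / (0.024×6.7) = 0.2586
t₂ = t₁ × 10^0.2586 = 2.7 × 1.814 = 4.897 years

t₂ ≈ 4.9 years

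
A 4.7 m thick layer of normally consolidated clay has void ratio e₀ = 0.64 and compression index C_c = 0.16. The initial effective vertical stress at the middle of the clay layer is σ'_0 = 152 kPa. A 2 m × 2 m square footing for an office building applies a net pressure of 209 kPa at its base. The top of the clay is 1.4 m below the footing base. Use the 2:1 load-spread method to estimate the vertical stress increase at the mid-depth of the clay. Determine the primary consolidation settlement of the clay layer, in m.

S_c ≈ 0.0306 m

Mid-depth of clay below the footing base: z = 1.4 + 4.7/2 = 3.75 m.
Stress increase at mid-clay by the 2:1 spreading method:
Δσ = qBL/((B+z)(L+z)) = 209×2×2/((2+3.75)(2+3.75)) = 25.285 kPa
Final effective stress: σ'_f = σ'_0 + Δσ = 152 + 25.285 = 177.28 kPa.
Normally consolidated clay, so the full stress increment lies on the virgin compression line:
S_c = C_c·H/(1+e₀)·log₁₀(σ'_f/σ'_0) = 0.16×4.7/(1+0.64)×log₁₀(177.28/152)
    = 0.45854 × 0.066816 = 0.03064 m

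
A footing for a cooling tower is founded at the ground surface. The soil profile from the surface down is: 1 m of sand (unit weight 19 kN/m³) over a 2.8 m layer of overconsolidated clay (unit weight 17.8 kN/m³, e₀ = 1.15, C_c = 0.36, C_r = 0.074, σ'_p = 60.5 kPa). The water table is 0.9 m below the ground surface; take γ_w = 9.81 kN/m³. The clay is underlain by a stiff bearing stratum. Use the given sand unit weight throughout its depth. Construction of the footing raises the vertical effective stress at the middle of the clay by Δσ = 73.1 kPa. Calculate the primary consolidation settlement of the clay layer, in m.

Mid-depth of clay below the ground surface: z = 1 + 2.8/2 = 2.4 m.
Total vertical stress at mid-clay: σ_v = 19×1 + 17.8×1.4 = 43.92 kPa.
Pore pressure: u = 9.81×(2.4 − 0.9) = 14.715 kPa.
Initial effective stress: σ'_0 = σ_v − u = 43.92 − 14.715 = 29.205 kPa.
Final effective stress: σ'_f = 29.205 + 73.1 = 102.3 kPa.
σ'_f = 102.3 > σ'_p = 60.5 kPa, so the stress path crosses the preconsolidation pressure — recompression up to σ'_p, then virgin compression beyond:
S_c = H/(1+e₀)·[C_r·log₁₀(σ'_p/σ'_0) + C_c·log₁₀(σ'_f/σ'_p)]
    = 2.8/2.15 × [0.074×log₁₀(60.5/29.205) + 0.36×log₁₀(102.3/60.5)]
    = 1.3023 × [0.023406 + 0.082123] = 0.1374 m

S_c ≈ 0.137 m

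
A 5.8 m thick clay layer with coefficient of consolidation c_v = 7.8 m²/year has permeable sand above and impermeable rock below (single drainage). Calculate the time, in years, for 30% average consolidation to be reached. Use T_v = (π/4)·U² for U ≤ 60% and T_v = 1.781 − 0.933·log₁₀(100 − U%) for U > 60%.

t ≈ 0.305 years

Drainage path length: H_d = H = 5.8 m (single drainage).
U ≤ 60%: T_v = (π/4)·U² = (π/4)×0.3² = 0.070686.
t = T_v·H_d²/c_v = 0.070686×5.8²/7.8 = 0.3049 years.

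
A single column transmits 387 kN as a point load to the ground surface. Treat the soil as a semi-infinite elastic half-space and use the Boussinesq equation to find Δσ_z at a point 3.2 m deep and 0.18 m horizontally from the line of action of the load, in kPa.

Boussinesq vertical stress below a point load on an elastic half-space:
Δσ_z = 3P/(2πz²) · [1 + (r/z)²]^(−5/2)
r/z = 0.18/3.2 = 0.05625; [1+(r/z)²]^(−5/2) = 0.99213.
Δσ_z = 3×387/(2π×3.2²) × 0.99213 = 18.045 × 0.99213 = 17.9 kPa

Δσ_z ≈ 17.9 kPa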